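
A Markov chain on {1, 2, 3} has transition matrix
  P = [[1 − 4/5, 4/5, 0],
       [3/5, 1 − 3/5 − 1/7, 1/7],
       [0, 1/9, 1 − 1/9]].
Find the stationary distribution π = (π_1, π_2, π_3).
π = (21/85, 28/85, 36/85)

This is a birth-death chain on three states, which satisfies detailed balance: π_1 · P_{12} = π_2 · P_{21} and π_2 · P_{23} = π_3 · P_{32}.
From π_1 · 4/5 = π_2 · 3/5: π_2/π_1 = (4/5)/(3/5) = 4/3.
From π_2 · 1/7 = π_3 · 1/9: π_3/π_2 = (1/7)/(1/9) = 9/7.
Take π_1 proportional to 1; then unnormalized π = (1, 4/3, 12/7). Normalize by dividing by the sum 85/21:
  π = (21/85, 28/85, 36/85).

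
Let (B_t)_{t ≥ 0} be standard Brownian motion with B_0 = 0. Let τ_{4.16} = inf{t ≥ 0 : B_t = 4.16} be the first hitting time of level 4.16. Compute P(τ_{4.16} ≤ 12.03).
P(τ_{4.16} ≤ 12.03) = 2(1 − Φ(4.16/√12.03)) = 2(1 − Φ(1.1994)) ≈ 0.2304

By the reflection principle for standard BM, P(τ_b ≤ t) = 2 · P(B_t ≥ b). Since B_t ~ N(0, t), P(B_t ≥ 4.16) = 1 − Φ(4.16/√t) = 1 − Φ(4.16/√12.03) = 1 − Φ(1.1994) ≈ 0.11519. Doubling: P(τ_{4.16} ≤ 12.03) ≈ 2 · 0.11519 = 0.23038 ≈ 0.2304.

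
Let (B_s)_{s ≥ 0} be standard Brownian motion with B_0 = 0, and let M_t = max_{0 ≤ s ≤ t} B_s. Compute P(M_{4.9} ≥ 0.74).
P(M_{4.9} ≥ 0.74) = 2·P(B_{4.9} ≥ 0.74) = 2(1 − Φ(0.74/√4.9)) ≈ 0.7382

By the reflection principle for Brownian motion, P(M_t ≥ a) = 2 · P(B_t ≥ a) for a ≥ 0. Since B_t ~ N(0, t), P(B_t ≥ 0.74) = 1 − Φ(0.74/√t) = 1 − Φ(0.74/√4.9) = 1 − Φ(0.3343). So
  P(M_{4.9} ≥ 0.74) = 2(1 − Φ(0.3343)) ≈ 0.7382.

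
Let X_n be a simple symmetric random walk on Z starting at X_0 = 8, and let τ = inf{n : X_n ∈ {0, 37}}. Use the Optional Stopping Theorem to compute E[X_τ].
E[X_τ] = 8

X_n is a martingale and τ is a bounded-mean stopping time (indeed τ is finite a.s. with bounded expectation since the walk is in a bounded region). By the OST, E[X_τ] = E[X_0] = 8. Equivalently: E[X_τ] = 37 · P(hit 37 first) + 0 · P(hit 0 first) = 37 · (8/37) = 8.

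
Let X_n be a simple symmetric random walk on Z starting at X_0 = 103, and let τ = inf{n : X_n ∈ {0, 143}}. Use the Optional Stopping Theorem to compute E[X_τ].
E[X_τ] = 103

X_n is a martingale and τ is a bounded-mean stopping time (indeed τ is finite a.s. with bounded expectation since the walk is in a bounded region). By the OST, E[X_τ] = E[X_0] = 103. Equivalently: E[X_τ] = 143 · P(hit 143 first) + 0 · P(hit 0 first) = 143 · (103/143) = 103.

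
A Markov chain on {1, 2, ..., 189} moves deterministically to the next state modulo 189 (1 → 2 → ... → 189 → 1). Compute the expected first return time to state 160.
E[T_160 | X_0 = 160] = 189

The chain cycles deterministically, so starting at state 160 it returns in exactly 189 steps. Equivalently, the stationary distribution is uniform π_j = 1/189 for every state j, so by Kac's formula E[T_160] = 1/π_160 = 189.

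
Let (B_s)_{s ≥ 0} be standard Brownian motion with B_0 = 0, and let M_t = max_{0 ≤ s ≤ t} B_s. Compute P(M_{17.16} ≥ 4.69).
P(M_{17.16} ≥ 4.69) = 2·P(B_{17.16} ≥ 4.69) = 2(1 − Φ(4.69/√17.16)) ≈ 0.2576

By the reflection principle for Brownian motion, P(M_t ≥ a) = 2 · P(B_t ≥ a) for a ≥ 0. Since B_t ~ N(0, t), P(B_t ≥ 4.69) = 1 − Φ(4.69/√t) = 1 − Φ(4.69/√17.16) = 1 − Φ(1.1322). So
  P(M_{17.16} ≥ 4.69) = 2(1 − Φ(1.1322)) ≈ 0.2576.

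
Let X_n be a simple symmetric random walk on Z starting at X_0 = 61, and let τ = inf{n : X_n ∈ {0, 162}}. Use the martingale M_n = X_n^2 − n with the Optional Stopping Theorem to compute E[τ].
E[τ] = 6161

M_n = X_n^2 − n is a martingale (since E[X_{n+1}^2 | F_n] = X_n^2 + 1). By OST (τ has finite mean in a bounded region), E[M_τ] = E[M_0] = X_0^2 − 0 = 61^2 = 3721. Also E[M_τ] = E[X_τ^2] − E[τ]. The walk exits at 0 or 162, with P(hit 162 first) = 61/162, so E[X_τ^2] = 162^2 · 61/162 + 0 = 9882. Thus E[τ] = E[X_τ^2] − E[M_τ] = 9882 − 3721 = 6161 = 61(162 − 61) = 6161.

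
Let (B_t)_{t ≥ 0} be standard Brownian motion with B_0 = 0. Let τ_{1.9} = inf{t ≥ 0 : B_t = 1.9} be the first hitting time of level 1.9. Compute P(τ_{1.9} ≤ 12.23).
P(τ_{1.9} ≤ 12.23) = 2(1 − Φ(1.9/√12.23)) = 2(1 − Φ(0.5433)) ≈ 0.5869

By the reflection principle for standard BM, P(τ_b ≤ t) = 2 · P(B_t ≥ b). Since B_t ~ N(0, t), P(B_t ≥ 1.9) = 1 − Φ(1.9/√t) = 1 − Φ(1.9/√12.23) = 1 − Φ(0.5433) ≈ 0.29346. Doubling: P(τ_{1.9} ≤ 12.23) ≈ 2 · 0.29346 = 0.58692 ≈ 0.5869.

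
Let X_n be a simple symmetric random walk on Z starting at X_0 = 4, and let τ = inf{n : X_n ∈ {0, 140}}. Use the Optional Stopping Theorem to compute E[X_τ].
E[X_τ] = 4

X_n is a martingale and τ is a bounded-mean stopping time (indeed τ is finite a.s. with bounded expectation since the walk is in a bounded region). By the OST, E[X_τ] = E[X_0] = 4. Equivalently: E[X_τ] = 140 · P(hit 140 first) + 0 · P(hit 0 first) = 140 · (4/140) = 4.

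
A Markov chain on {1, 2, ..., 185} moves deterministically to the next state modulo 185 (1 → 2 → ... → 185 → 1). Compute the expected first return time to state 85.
E[T_85 | X_0 = 85] = 185

The chain cycles deterministically, so starting at state 85 it returns in exactly 185 steps. Equivalently, the stationary distribution is uniform π_j = 1/185 for every state j, so by Kac's formula E[T_85] = 1/π_85 = 185.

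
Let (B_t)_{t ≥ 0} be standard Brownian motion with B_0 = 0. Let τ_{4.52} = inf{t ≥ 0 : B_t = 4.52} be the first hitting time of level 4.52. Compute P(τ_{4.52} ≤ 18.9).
P(τ_{4.52} ≤ 18.9) = 2(1 − Φ(4.52/√18.9)) = 2(1 − Φ(1.0397)) ≈ 0.2985

By the reflection principle for standard BM, P(τ_b ≤ t) = 2 · P(B_t ≥ b). Since B_t ~ N(0, t), P(B_t ≥ 4.52) = 1 − Φ(4.52/√t) = 1 − Φ(4.52/√18.9) = 1 − Φ(1.0397) ≈ 0.14924. Doubling: P(τ_{4.52} ≤ 18.9) ≈ 2 · 0.14924 = 0.29848 ≈ 0.2985.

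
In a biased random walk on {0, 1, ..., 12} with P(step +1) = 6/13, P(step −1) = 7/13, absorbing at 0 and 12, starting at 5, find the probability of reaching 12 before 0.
P(hit 12 before 0) = (1 − (7/6)^5) / (1 − (7/6)^12) = 2528102016/11664504865

Let u_k denote P(reach 12 before 0 | start at k). Boundary: u_0 = 0, u_12 = 1. Recurrence: u_k = 6/13·u_{k+1} + 7/13·u_{k-1} for 1 ≤ k ≤ 11. Try u_k = A + B·r^k with r = q/p = (7/13)/(6/13) = 7/6. Substitution satisfies the recurrence; boundary conditions give:
  u_k = (1 − r^k) / (1 − r^N) = (1 − (7/6)^5) / (1 − (7/6)^12) = 2528102016/11664504865.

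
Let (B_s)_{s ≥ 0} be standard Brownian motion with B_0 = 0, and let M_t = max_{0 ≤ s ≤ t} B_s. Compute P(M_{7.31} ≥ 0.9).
P(M_{7.31} ≥ 0.9) = 2·P(B_{7.31} ≥ 0.9) = 2(1 − Φ(0.9/√7.31)) ≈ 0.7392

By the reflection principle for Brownian motion, P(M_t ≥ a) = 2 · P(B_t ≥ a) for a ≥ 0. Since B_t ~ N(0, t), P(B_t ≥ 0.9) = 1 − Φ(0.9/√t) = 1 − Φ(0.9/√7.31) = 1 − Φ(0.3329). So
  P(M_{7.31} ≥ 0.9) = 2(1 − Φ(0.3329)) ≈ 0.7392.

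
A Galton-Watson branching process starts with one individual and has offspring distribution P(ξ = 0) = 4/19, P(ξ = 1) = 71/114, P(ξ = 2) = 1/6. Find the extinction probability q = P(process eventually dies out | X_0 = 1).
q = 1

Mean offspring μ = 0·4/19 + 1·71/114 + 2·1/6 = 109/114 ≤ 1. For μ ≤ 1 with offspring not concentrated at 1, the Galton-Watson process goes extinct almost surely, so q = 1.
(Algebraic check: The pgf is f(s) = 4/19 + 71/114·s + 1/6·s². The extinction probability q is the smallest fixed point of f in [0, 1]. Setting s = f(s):
  1/6·s² + (71/114 − 1)·s + 4/19 = 0
  1/6·s² − (4/19 + 1/6)·s + 4/19 = 0
which factors as (s − 1)·(1/6·s − 4/19) = 0, giving roots s = 1 and s = (4/19)/(1/6) = 24/19. Since 24/19 ≥ 1, the smallest root in [0, 1] is s = 1.)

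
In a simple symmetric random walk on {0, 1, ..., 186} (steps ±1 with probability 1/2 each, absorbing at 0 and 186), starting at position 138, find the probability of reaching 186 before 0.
P(hit 186 before 0) = 138/186 = 23/31

Let u_k = P(hit 186 before 0 | start at k). Then u_0 = 0, u_186 = 1, and u_k = u_{k-1}/2 + u_{k+1}/2 for 1 ≤ k ≤ 185. This harmonic recurrence is solved by u_k = k/186, giving u_138 = 138/186 = 23/31.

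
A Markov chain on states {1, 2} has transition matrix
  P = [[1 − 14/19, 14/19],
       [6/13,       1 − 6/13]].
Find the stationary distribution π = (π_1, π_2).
π_1 = 57/148, π_2 = 91/148

Solve πP = π with π_1 + π_2 = 1. From πP = π: π_1 · (1 − 14/19) + π_2 · 6/13 = π_1 ⇒ π_2 · 6/13 = π_1 · 14/19 ⇒ π_2/π_1 = (14/19)/(6/13) = 91/57. Together with π_1 + π_2 = 1:
  π_1 = (6/13)/(14/19 + 6/13) = (6/13)/(296/247) = 57/148,
  π_2 = (14/19)/(14/19 + 6/13) = (14/19)/(296/247) = 91/148.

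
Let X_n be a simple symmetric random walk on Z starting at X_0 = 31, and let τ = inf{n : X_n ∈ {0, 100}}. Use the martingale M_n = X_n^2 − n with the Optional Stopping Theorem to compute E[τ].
E[τ] = 2139

M_n = X_n^2 − n is a martingale (since E[X_{n+1}^2 | F_n] = X_n^2 + 1). By OST (τ has finite mean in a bounded region), E[M_τ] = E[M_0] = X_0^2 − 0 = 31^2 = 961. Also E[M_τ] = E[X_τ^2] − E[τ]. The walk exits at 0 or 100, with P(hit 100 first) = 31/100, so E[X_τ^2] = 100^2 · 31/100 + 0 = 3100. Thus E[τ] = E[X_τ^2] − E[M_τ] = 3100 − 961 = 2139 = 31(100 − 31) = 2139.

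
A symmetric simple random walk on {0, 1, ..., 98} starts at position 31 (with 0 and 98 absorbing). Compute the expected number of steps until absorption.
E[τ | X_0 = 31] = 2077

Let v_k = E[τ | X_0 = k]. Boundary: v_0 = v_98 = 0. Recurrence: v_k = 1 + (v_{k-1} + v_{k+1})/2 for 1 ≤ k ≤ 97. The particular solution to v_k − (v_{k-1} + v_{k+1})/2 = 1 is v_k = −k^2. Adding homogeneous solution A + B k and matching boundaries gives v_k = k (98 − k). Substituting k = 31: v_31 = 31 · 67 = 2077.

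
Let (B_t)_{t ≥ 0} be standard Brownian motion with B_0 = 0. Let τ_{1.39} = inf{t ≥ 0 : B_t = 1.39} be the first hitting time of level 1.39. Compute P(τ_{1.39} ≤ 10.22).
P(τ_{1.39} ≤ 10.22) = 2(1 − Φ(1.39/√10.22)) = 2(1 − Φ(0.4348)) ≈ 0.6637

By the reflection principle for standard BM, P(τ_b ≤ t) = 2 · P(B_t ≥ b). Since B_t ~ N(0, t), P(B_t ≥ 1.39) = 1 − Φ(1.39/√t) = 1 − Φ(1.39/√10.22) = 1 − Φ(0.4348) ≈ 0.33185. Doubling: P(τ_{1.39} ≤ 10.22) ≈ 2 · 0.33185 = 0.66370 ≈ 0.6637.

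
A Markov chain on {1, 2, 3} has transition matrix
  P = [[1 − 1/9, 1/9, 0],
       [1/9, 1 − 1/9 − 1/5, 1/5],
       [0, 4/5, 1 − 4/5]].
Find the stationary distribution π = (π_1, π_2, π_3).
π = (4/9, 4/9, 1/9)

This is a birth-death chain on three states, which satisfies detailed balance: π_1 · P_{12} = π_2 · P_{21} and π_2 · P_{23} = π_3 · P_{32}.
From π_1 · 1/9 = π_2 · 1/9: π_2/π_1 = (1/9)/(1/9) = 1.
From π_2 · 1/5 = π_3 · 4/5: π_3/π_2 = (1/5)/(4/5) = 1/4.
Take π_1 proportional to 1; then unnormalized π = (1, 1, 1/4). Normalize by dividing by the sum 9/4:
  π = (4/9, 4/9, 1/9).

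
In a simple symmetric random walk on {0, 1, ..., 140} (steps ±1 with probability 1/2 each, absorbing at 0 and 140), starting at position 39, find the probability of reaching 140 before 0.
P(hit 140 before 0) = 39/140

Let u_k = P(hit 140 before 0 | start at k). Then u_0 = 0, u_140 = 1, and u_k = u_{k-1}/2 + u_{k+1}/2 for 1 ≤ k ≤ 139. This harmonic recurrence is solved by u_k = k/140, giving u_39 = 39/140.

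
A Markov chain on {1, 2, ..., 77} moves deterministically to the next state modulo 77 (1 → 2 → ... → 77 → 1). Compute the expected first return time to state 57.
E[T_57 | X_0 = 57] = 77

The chain cycles deterministically, so starting at state 57 it returns in exactly 77 steps. Equivalently, the stationary distribution is uniform π_j = 1/77 for every state j, so by Kac's formula E[T_57] = 1/π_57 = 77.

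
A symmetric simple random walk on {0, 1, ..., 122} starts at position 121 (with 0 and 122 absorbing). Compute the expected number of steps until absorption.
E[τ | X_0 = 121] = 121

Let v_k = E[τ | X_0 = k]. Boundary: v_0 = v_122 = 0. Recurrence: v_k = 1 + (v_{k-1} + v_{k+1})/2 for 1 ≤ k ≤ 121. The particular solution to v_k − (v_{k-1} + v_{k+1})/2 = 1 is v_k = −k^2. Adding homogeneous solution A + B k and matching boundaries gives v_k = k (122 − k). Substituting k = 121: v_121 = 121 · 1 = 121.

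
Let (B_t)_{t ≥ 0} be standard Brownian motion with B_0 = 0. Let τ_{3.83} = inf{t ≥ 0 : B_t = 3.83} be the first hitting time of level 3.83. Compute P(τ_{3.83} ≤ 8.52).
P(τ_{3.83} ≤ 8.52) = 2(1 − Φ(3.83/√8.52)) = 2(1 − Φ(1.3121)) ≈ 0.1895

By the reflection principle for standard BM, P(τ_b ≤ t) = 2 · P(B_t ≥ b). Since B_t ~ N(0, t), P(B_t ≥ 3.83) = 1 − Φ(3.83/√t) = 1 − Φ(3.83/√8.52) = 1 − Φ(1.3121) ≈ 0.09474. Doubling: P(τ_{3.83} ≤ 8.52) ≈ 2 · 0.09474 = 0.18948 ≈ 0.1895.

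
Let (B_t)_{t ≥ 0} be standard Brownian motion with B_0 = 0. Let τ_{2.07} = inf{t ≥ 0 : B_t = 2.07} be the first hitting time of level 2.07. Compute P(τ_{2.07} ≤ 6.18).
P(τ_{2.07} ≤ 6.18) = 2(1 − Φ(2.07/√6.18)) = 2(1 − Φ(0.8327)) ≈ 0.4050

By the reflection principle for standard BM, P(τ_b ≤ t) = 2 · P(B_t ≥ b). Since B_t ~ N(0, t), P(B_t ≥ 2.07) = 1 − Φ(2.07/√t) = 1 − Φ(2.07/√6.18) = 1 − Φ(0.8327) ≈ 0.20251. Doubling: P(τ_{2.07} ≤ 6.18) ≈ 2 · 0.20251 = 0.40502 ≈ 0.4050.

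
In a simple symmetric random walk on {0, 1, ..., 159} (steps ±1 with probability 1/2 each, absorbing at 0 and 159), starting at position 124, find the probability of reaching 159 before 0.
P(hit 159 before 0) = 124/159

Let u_k = P(hit 159 before 0 | start at k). Then u_0 = 0, u_159 = 1, and u_k = u_{k-1}/2 + u_{k+1}/2 for 1 ≤ k ≤ 158. This harmonic recurrence is solved by u_k = k/159, giving u_124 = 124/159.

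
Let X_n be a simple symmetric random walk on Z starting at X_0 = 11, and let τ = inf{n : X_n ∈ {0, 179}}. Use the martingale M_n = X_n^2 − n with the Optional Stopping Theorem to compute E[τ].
E[τ] = 1848

M_n = X_n^2 − n is a martingale (since E[X_{n+1}^2 | F_n] = X_n^2 + 1). By OST (τ has finite mean in a bounded region), E[M_τ] = E[M_0] = X_0^2 − 0 = 11^2 = 121. Also E[M_τ] = E[X_τ^2] − E[τ]. The walk exits at 0 or 179, with P(hit 179 first) = 11/179, so E[X_τ^2] = 179^2 · 11/179 + 0 = 1969. Thus E[τ] = E[X_τ^2] − E[M_τ] = 1969 − 121 = 1848 = 11(179 − 11) = 1848.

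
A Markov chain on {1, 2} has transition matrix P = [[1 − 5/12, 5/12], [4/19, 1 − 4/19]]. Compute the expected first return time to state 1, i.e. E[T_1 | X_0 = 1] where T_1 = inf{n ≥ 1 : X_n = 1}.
E[T_1 | X_0 = 1] = 1/π_1 = 143/48

For an irreducible recurrent Markov chain with stationary distribution π, E[T_i | X_0 = i] = 1/π_i (Kac's formula). Here π_1 = (4/19)/(5/12 + 4/19) = (4/19)/(143/228) = 48/143, so E[T_1 | X_0 = 1] = 1/π_1 = (5/12 + 4/19)/(4/19) = (143/228)/(4/19) = 143/48.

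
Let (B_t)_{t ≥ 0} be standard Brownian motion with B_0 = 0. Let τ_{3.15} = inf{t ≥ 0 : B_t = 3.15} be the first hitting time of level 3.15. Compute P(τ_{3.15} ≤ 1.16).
P(τ_{3.15} ≤ 1.16) = 2(1 − Φ(3.15/√1.16)) = 2(1 − Φ(2.9247)) ≈ 0.0034

By the reflection principle for standard BM, P(τ_b ≤ t) = 2 · P(B_t ≥ b). Since B_t ~ N(0, t), P(B_t ≥ 3.15) = 1 − Φ(3.15/√t) = 1 − Φ(3.15/√1.16) = 1 − Φ(2.9247) ≈ 0.00172. Doubling: P(τ_{3.15} ≤ 1.16) ≈ 2 · 0.00172 = 0.00344 ≈ 0.0034.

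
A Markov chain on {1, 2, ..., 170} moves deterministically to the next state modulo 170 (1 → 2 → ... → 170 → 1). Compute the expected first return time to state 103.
E[T_103 | X_0 = 103] = 170

The chain cycles deterministically, so starting at state 103 it returns in exactly 170 steps. Equivalently, the stationary distribution is uniform π_j = 1/170 for every state j, so by Kac's formula E[T_103] = 1/π_103 = 170.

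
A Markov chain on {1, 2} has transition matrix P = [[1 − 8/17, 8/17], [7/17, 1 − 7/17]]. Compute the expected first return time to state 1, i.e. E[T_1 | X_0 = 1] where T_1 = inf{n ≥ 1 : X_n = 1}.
E[T_1 | X_0 = 1] = 1/π_1 = 15/7

For an irreducible recurrent Markov chain with stationary distribution π, E[T_i | X_0 = i] = 1/π_i (Kac's formula). Here π_1 = (7/17)/(8/17 + 7/17) = (7/17)/(15/17) = 7/15, so E[T_1 | X_0 = 1] = 1/π_1 = (8/17 + 7/17)/(7/17) = (15/17)/(7/17) = 15/7.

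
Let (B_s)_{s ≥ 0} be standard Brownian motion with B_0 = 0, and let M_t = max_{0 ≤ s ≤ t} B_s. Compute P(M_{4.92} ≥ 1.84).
P(M_{4.92} ≥ 1.84) = 2·P(B_{4.92} ≥ 1.84) = 2(1 − Φ(1.84/√4.92)) ≈ 0.4068

By the reflection principle for Brownian motion, P(M_t ≥ a) = 2 · P(B_t ≥ a) for a ≥ 0. Since B_t ~ N(0, t), P(B_t ≥ 1.84) = 1 − Φ(1.84/√t) = 1 − Φ(1.84/√4.92) = 1 − Φ(0.8295). So
  P(M_{4.92} ≥ 1.84) = 2(1 − Φ(0.8295)) ≈ 0.4068.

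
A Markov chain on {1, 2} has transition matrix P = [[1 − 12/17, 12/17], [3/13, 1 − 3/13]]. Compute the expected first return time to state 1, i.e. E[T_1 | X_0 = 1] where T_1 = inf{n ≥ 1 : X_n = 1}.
E[T_1 | X_0 = 1] = 1/π_1 = 69/17

For an irreducible recurrent Markov chain with stationary distribution π, E[T_i | X_0 = i] = 1/π_i (Kac's formula). Here π_1 = (3/13)/(12/17 + 3/13) = (3/13)/(207/221) = 17/69, so E[T_1 | X_0 = 1] = 1/π_1 = (12/17 + 3/13)/(3/13) = (207/221)/(3/13) = 69/17.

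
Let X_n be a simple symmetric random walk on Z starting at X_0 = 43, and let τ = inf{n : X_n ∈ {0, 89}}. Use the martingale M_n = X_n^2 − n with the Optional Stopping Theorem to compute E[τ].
E[τ] = 1978

M_n = X_n^2 − n is a martingale (since E[X_{n+1}^2 | F_n] = X_n^2 + 1). By OST (τ has finite mean in a bounded region), E[M_τ] = E[M_0] = X_0^2 − 0 = 43^2 = 1849. Also E[M_τ] = E[X_τ^2] − E[τ]. The walk exits at 0 or 89, with P(hit 89 first) = 43/89, so E[X_τ^2] = 89^2 · 43/89 + 0 = 3827. Thus E[τ] = E[X_τ^2] − E[M_τ] = 3827 − 1849 = 1978 = 43(89 − 43) = 1978.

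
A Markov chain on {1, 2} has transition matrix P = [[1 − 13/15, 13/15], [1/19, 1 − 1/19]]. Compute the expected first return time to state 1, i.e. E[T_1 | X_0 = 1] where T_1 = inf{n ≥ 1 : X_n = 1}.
E[T_1 | X_0 = 1] = 1/π_1 = 262/15

For an irreducible recurrent Markov chain with stationary distribution π, E[T_i | X_0 = i] = 1/π_i (Kac's formula). Here π_1 = (1/19)/(13/15 + 1/19) = (1/19)/(262/285) = 15/262, so E[T_1 | X_0 = 1] = 1/π_1 = (13/15 + 1/19)/(1/19) = (262/285)/(1/19) = 262/15.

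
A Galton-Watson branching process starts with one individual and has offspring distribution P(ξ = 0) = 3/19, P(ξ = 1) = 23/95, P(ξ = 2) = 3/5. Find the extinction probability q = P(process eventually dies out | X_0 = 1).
q = 5/19

The pgf is f(s) = 3/19 + 23/95·s + 3/5·s². The extinction probability q is the smallest fixed point of f in [0, 1]. Setting s = f(s):
  3/5·s² + (23/95 − 1)·s + 3/19 = 0
  3/5·s² − (3/19 + 3/5)·s + 3/19 = 0
which factors as (s − 1)·(3/5·s − 3/19) = 0, giving roots s = 1 and s = (3/19)/(3/5) = 5/19.
Mean offspring μ = 23/95 + 2·3/5 = 137/95 > 1 (supercritical), so q < 1. The extinction probability is the smaller root: q = (3/19)/(3/5) = 5/19.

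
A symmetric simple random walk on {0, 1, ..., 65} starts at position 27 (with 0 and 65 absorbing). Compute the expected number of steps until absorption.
E[τ | X_0 = 27] = 1026

Let v_k = E[τ | X_0 = k]. Boundary: v_0 = v_65 = 0. Recurrence: v_k = 1 + (v_{k-1} + v_{k+1})/2 for 1 ≤ k ≤ 64. The particular solution to v_k − (v_{k-1} + v_{k+1})/2 = 1 is v_k = −k^2. Adding homogeneous solution A + B k and matching boundaries gives v_k = k (65 − k). Substituting k = 27: v_27 = 27 · 38 = 1026.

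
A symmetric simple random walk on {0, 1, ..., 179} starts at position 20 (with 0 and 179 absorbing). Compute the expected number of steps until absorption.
E[τ | X_0 = 20] = 3180

Let v_k = E[τ | X_0 = k]. Boundary: v_0 = v_179 = 0. Recurrence: v_k = 1 + (v_{k-1} + v_{k+1})/2 for 1 ≤ k ≤ 178. The particular solution to v_k − (v_{k-1} + v_{k+1})/2 = 1 is v_k = −k^2. Adding homogeneous solution A + B k and matching boundaries gives v_k = k (179 − k). Substituting k = 20: v_20 = 20 · 159 = 3180.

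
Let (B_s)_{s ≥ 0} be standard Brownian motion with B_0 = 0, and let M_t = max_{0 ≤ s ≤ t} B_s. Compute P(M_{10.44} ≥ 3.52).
P(M_{10.44} ≥ 3.52) = 2·P(B_{10.44} ≥ 3.52) = 2(1 − Φ(3.52/√10.44)) ≈ 0.2760

By the reflection principle for Brownian motion, P(M_t ≥ a) = 2 · P(B_t ≥ a) for a ≥ 0. Since B_t ~ N(0, t), P(B_t ≥ 3.52) = 1 − Φ(3.52/√t) = 1 − Φ(3.52/√10.44) = 1 − Φ(1.0894). So
  P(M_{10.44} ≥ 3.52) = 2(1 − Φ(1.0894)) ≈ 0.2760.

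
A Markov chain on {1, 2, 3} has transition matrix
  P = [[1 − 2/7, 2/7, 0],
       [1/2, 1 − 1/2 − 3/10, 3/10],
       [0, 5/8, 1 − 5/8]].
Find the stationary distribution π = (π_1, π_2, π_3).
π = (175/323, 100/323, 48/323)

This is a birth-death chain on three states, which satisfies detailed balance: π_1 · P_{12} = π_2 · P_{21} and π_2 · P_{23} = π_3 · P_{32}.
From π_1 · 2/7 = π_2 · 1/2: π_2/π_1 = (2/7)/(1/2) = 4/7.
From π_2 · 3/10 = π_3 · 5/8: π_3/π_2 = (3/10)/(5/8) = 12/25.
Take π_1 proportional to 1; then unnormalized π = (1, 4/7, 48/175). Normalize by dividing by the sum 323/175:
  π = (175/323, 100/323, 48/323).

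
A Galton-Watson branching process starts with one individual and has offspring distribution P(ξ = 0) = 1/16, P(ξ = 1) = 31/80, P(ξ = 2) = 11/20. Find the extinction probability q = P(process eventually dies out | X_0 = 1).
q = 5/44

The pgf is f(s) = 1/16 + 31/80·s + 11/20·s². The extinction probability q is the smallest fixed point of f in [0, 1]. Setting s = f(s):
  11/20·s² + (31/80 − 1)·s + 1/16 = 0
  11/20·s² − (1/16 + 11/20)·s + 1/16 = 0
which factors as (s − 1)·(11/20·s − 1/16) = 0, giving roots s = 1 and s = (1/16)/(11/20) = 5/44.
Mean offspring μ = 31/80 + 2·11/20 = 119/80 > 1 (supercritical), so q < 1. The extinction probability is the smaller root: q = (1/16)/(11/20) = 5/44.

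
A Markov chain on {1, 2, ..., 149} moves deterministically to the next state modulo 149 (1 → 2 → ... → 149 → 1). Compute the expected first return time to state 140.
E[T_140 | X_0 = 140] = 149

The chain cycles deterministically, so starting at state 140 it returns in exactly 149 steps. Equivalently, the stationary distribution is uniform π_j = 1/149 for every state j, so by Kac's formula E[T_140] = 1/π_140 = 149.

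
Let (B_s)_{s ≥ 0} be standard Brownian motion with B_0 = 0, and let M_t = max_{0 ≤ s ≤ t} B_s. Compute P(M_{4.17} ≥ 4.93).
P(M_{4.17} ≥ 4.93) = 2·P(B_{4.17} ≥ 4.93) = 2(1 − Φ(4.93/√4.17)) ≈ 0.0158

By the reflection principle for Brownian motion, P(M_t ≥ a) = 2 · P(B_t ≥ a) for a ≥ 0. Since B_t ~ N(0, t), P(B_t ≥ 4.93) = 1 − Φ(4.93/√t) = 1 − Φ(4.93/√4.17) = 1 − Φ(2.4142). So
  P(M_{4.17} ≥ 4.93) = 2(1 − Φ(2.4142)) ≈ 0.0158.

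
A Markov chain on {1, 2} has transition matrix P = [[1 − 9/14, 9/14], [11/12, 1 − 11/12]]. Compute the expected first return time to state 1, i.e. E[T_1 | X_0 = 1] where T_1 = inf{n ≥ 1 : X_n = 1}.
E[T_1 | X_0 = 1] = 1/π_1 = 131/77

For an irreducible recurrent Markov chain with stationary distribution π, E[T_i | X_0 = i] = 1/π_i (Kac's formula). Here π_1 = (11/12)/(9/14 + 11/12) = (11/12)/(131/84) = 77/131, so E[T_1 | X_0 = 1] = 1/π_1 = (9/14 + 11/12)/(11/12) = (131/84)/(11/12) = 131/77.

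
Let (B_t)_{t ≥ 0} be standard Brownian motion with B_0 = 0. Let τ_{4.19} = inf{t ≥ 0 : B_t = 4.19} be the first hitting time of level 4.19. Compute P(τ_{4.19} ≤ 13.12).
P(τ_{4.19} ≤ 13.12) = 2(1 − Φ(4.19/√13.12)) = 2(1 − Φ(1.1568)) ≈ 0.2474

By the reflection principle for standard BM, P(τ_b ≤ t) = 2 · P(B_t ≥ b). Since B_t ~ N(0, t), P(B_t ≥ 4.19) = 1 − Φ(4.19/√t) = 1 − Φ(4.19/√13.12) = 1 − Φ(1.1568) ≈ 0.12368. Doubling: P(τ_{4.19} ≤ 13.12) ≈ 2 · 0.12368 = 0.24736 ≈ 0.2474.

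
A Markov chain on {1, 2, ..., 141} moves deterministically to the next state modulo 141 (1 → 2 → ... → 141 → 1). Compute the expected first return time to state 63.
E[T_63 | X_0 = 63] = 141

The chain cycles deterministically, so starting at state 63 it returns in exactly 141 steps. Equivalently, the stationary distribution is uniform π_j = 1/141 for every state j, so by Kac's formula E[T_63] = 1/π_63 = 141.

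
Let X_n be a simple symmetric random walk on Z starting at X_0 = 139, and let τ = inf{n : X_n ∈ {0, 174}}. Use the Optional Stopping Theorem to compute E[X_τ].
E[X_τ] = 139

X_n is a martingale and τ is a bounded-mean stopping time (indeed τ is finite a.s. with bounded expectation since the walk is in a bounded region). By the OST, E[X_τ] = E[X_0] = 139. Equivalently: E[X_τ] = 174 · P(hit 174 first) + 0 · P(hit 0 first) = 174 · (139/174) = 139.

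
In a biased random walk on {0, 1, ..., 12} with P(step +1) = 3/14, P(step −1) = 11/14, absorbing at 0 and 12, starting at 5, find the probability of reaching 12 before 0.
P(hit 12 before 0) = (1 − (11/3)^5) / (1 − (11/3)^12) = 43960887/392303480660

Let u_k denote P(reach 12 before 0 | start at k). Boundary: u_0 = 0, u_12 = 1. Recurrence: u_k = 3/14·u_{k+1} + 11/14·u_{k-1} for 1 ≤ k ≤ 11. Try u_k = A + B·r^k with r = q/p = (11/14)/(3/14) = 11/3. Substitution satisfies the recurrence; boundary conditions give:
  u_k = (1 − r^k) / (1 − r^N) = (1 − (11/3)^5) / (1 − (11/3)^12) = 43960887/392303480660.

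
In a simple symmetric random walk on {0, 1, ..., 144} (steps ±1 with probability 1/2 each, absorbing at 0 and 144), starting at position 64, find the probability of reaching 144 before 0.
P(hit 144 before 0) = 64/144 = 4/9

Let u_k = P(hit 144 before 0 | start at k). Then u_0 = 0, u_144 = 1, and u_k = u_{k-1}/2 + u_{k+1}/2 for 1 ≤ k ≤ 143. This harmonic recurrence is solved by u_k = k/144, giving u_64 = 64/144 = 4/9.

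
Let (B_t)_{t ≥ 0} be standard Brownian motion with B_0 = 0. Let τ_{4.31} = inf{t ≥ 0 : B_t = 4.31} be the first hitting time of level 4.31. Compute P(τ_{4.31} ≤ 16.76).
P(τ_{4.31} ≤ 16.76) = 2(1 − Φ(4.31/√16.76)) = 2(1 − Φ(1.0528)) ≈ 0.2924

By the reflection principle for standard BM, P(τ_b ≤ t) = 2 · P(B_t ≥ b). Since B_t ~ N(0, t), P(B_t ≥ 4.31) = 1 − Φ(4.31/√t) = 1 − Φ(4.31/√16.76) = 1 − Φ(1.0528) ≈ 0.14622. Doubling: P(τ_{4.31} ≤ 16.76) ≈ 2 · 0.14622 = 0.29244 ≈ 0.2924.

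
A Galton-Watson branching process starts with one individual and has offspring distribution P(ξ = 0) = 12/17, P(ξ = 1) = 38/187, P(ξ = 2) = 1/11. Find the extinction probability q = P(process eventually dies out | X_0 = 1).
q = 1

Mean offspring μ = 0·12/17 + 1·38/187 + 2·1/11 = 72/187 ≤ 1. For μ ≤ 1 with offspring not concentrated at 1, the Galton-Watson process goes extinct almost surely, so q = 1.
(Algebraic check: The pgf is f(s) = 12/17 + 38/187·s + 1/11·s². The extinction probability q is the smallest fixed point of f in [0, 1]. Setting s = f(s):
  1/11·s² + (38/187 − 1)·s + 12/17 = 0
  1/11·s² − (12/17 + 1/11)·s + 12/17 = 0
which factors as (s − 1)·(1/11·s − 12/17) = 0, giving roots s = 1 and s = (12/17)/(1/11) = 132/17. Since 132/17 ≥ 1, the smallest root in [0, 1] is s = 1.)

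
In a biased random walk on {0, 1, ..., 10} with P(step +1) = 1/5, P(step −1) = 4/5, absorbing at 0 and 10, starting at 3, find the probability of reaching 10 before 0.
P(hit 10 before 0) = (1 − (4)^3) / (1 − (4)^10) = 21/349525

Let u_k denote P(reach 10 before 0 | start at k). Boundary: u_0 = 0, u_10 = 1. Recurrence: u_k = 1/5·u_{k+1} + 4/5·u_{k-1} for 1 ≤ k ≤ 9. Try u_k = A + B·r^k with r = q/p = (4/5)/(1/5) = 4. Substitution satisfies the recurrence; boundary conditions give:
  u_k = (1 − r^k) / (1 − r^N) = (1 − (4)^3) / (1 − (4)^10) = 21/349525.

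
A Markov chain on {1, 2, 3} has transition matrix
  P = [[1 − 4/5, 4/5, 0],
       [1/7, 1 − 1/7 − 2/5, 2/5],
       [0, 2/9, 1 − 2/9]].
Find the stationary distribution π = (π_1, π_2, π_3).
π = (25/417, 140/417, 84/139)

This is a birth-death chain on three states, which satisfies detailed balance: π_1 · P_{12} = π_2 · P_{21} and π_2 · P_{23} = π_3 · P_{32}.
From π_1 · 4/5 = π_2 · 1/7: π_2/π_1 = (4/5)/(1/7) = 28/5.
From π_2 · 2/5 = π_3 · 2/9: π_3/π_2 = (2/5)/(2/9) = 9/5.
Take π_1 proportional to 1; then unnormalized π = (1, 28/5, 252/25). Normalize by dividing by the sum 417/25:
  π = (25/417, 140/417, 84/139).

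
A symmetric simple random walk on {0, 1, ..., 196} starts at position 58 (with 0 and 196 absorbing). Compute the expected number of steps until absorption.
E[τ | X_0 = 58] = 8004

Let v_k = E[τ | X_0 = k]. Boundary: v_0 = v_196 = 0. Recurrence: v_k = 1 + (v_{k-1} + v_{k+1})/2 for 1 ≤ k ≤ 195. The particular solution to v_k − (v_{k-1} + v_{k+1})/2 = 1 is v_k = −k^2. Adding homogeneous solution A + B k and matching boundaries gives v_k = k (196 − k). Substituting k = 58: v_58 = 58 · 138 = 8004.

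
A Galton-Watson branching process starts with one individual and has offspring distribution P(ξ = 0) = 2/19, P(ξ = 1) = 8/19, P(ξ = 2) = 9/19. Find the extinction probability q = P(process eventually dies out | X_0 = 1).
q = 2/9

The pgf is f(s) = 2/19 + 8/19·s + 9/19·s². The extinction probability q is the smallest fixed point of f in [0, 1]. Setting s = f(s):
  9/19·s² + (8/19 − 1)·s + 2/19 = 0
  9/19·s² − (2/19 + 9/19)·s + 2/19 = 0
which factors as (s − 1)·(9/19·s − 2/19) = 0, giving roots s = 1 and s = (2/19)/(9/19) = 2/9.
Mean offspring μ = 8/19 + 2·9/19 = 26/19 > 1 (supercritical), so q < 1. The extinction probability is the smaller root: q = (2/19)/(9/19) = 2/9.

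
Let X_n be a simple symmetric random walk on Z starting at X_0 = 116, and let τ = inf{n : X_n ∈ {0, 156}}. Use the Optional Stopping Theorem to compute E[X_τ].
E[X_τ] = 116

X_n is a martingale and τ is a bounded-mean stopping time (indeed τ is finite a.s. with bounded expectation since the walk is in a bounded region). By the OST, E[X_τ] = E[X_0] = 116. Equivalently: E[X_τ] = 156 · P(hit 156 first) + 0 · P(hit 0 first) = 156 · (116/156) = 116.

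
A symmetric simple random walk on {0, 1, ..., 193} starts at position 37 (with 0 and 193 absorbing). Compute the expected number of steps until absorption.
E[τ | X_0 = 37] = 5772

Let v_k = E[τ | X_0 = k]. Boundary: v_0 = v_193 = 0. Recurrence: v_k = 1 + (v_{k-1} + v_{k+1})/2 for 1 ≤ k ≤ 192. The particular solution to v_k − (v_{k-1} + v_{k+1})/2 = 1 is v_k = −k^2. Adding homogeneous solution A + B k and matching boundaries gives v_k = k (193 − k). Substituting k = 37: v_37 = 37 · 156 = 5772.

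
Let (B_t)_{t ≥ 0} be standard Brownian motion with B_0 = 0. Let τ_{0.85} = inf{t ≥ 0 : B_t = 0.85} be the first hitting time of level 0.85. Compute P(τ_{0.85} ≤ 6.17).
P(τ_{0.85} ≤ 6.17) = 2(1 − Φ(0.85/√6.17)) = 2(1 − Φ(0.3422)) ≈ 0.7322

By the reflection principle for standard BM, P(τ_b ≤ t) = 2 · P(B_t ≥ b). Since B_t ~ N(0, t), P(B_t ≥ 0.85) = 1 − Φ(0.85/√t) = 1 − Φ(0.85/√6.17) = 1 − Φ(0.3422) ≈ 0.36610. Doubling: P(τ_{0.85} ≤ 6.17) ≈ 2 · 0.36610 = 0.73220 ≈ 0.7322.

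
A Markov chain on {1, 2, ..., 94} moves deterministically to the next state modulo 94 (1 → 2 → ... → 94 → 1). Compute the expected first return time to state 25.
E[T_25 | X_0 = 25] = 94

The chain cycles deterministically, so starting at state 25 it returns in exactly 94 steps. Equivalently, the stationary distribution is uniform π_j = 1/94 for every state j, so by Kac's formula E[T_25] = 1/π_25 = 94.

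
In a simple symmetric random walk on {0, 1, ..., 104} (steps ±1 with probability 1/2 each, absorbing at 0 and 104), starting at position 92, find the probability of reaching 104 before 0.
P(hit 104 before 0) = 92/104 = 23/26

Let u_k = P(hit 104 before 0 | start at k). Then u_0 = 0, u_104 = 1, and u_k = u_{k-1}/2 + u_{k+1}/2 for 1 ≤ k ≤ 103. This harmonic recurrence is solved by u_k = k/104, giving u_92 = 92/104 = 23/26.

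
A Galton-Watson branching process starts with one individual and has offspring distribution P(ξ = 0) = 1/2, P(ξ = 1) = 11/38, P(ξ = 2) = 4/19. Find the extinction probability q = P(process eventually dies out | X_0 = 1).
q = 1

Mean offspring μ = 0·1/2 + 1·11/38 + 2·4/19 = 27/38 ≤ 1. For μ ≤ 1 with offspring not concentrated at 1, the Galton-Watson process goes extinct almost surely, so q = 1.
(Algebraic check: The pgf is f(s) = 1/2 + 11/38·s + 4/19·s². The extinction probability q is the smallest fixed point of f in [0, 1]. Setting s = f(s):
  4/19·s² + (11/38 − 1)·s + 1/2 = 0
  4/19·s² − (1/2 + 4/19)·s + 1/2 = 0
which factors as (s − 1)·(4/19·s − 1/2) = 0, giving roots s = 1 and s = (1/2)/(4/19) = 19/8. Since 19/8 ≥ 1, the smallest root in [0, 1] is s = 1.)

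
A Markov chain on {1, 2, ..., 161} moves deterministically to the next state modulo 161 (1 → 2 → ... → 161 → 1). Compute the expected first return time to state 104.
E[T_104 | X_0 = 104] = 161

The chain cycles deterministically, so starting at state 104 it returns in exactly 161 steps. Equivalently, the stationary distribution is uniform π_j = 1/161 for every state j, so by Kac's formula E[T_104] = 1/π_104 = 161.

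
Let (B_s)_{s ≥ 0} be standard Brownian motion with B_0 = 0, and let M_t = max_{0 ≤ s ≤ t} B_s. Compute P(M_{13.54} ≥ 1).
P(M_{13.54} ≥ 1) = 2·P(B_{13.54} ≥ 1) = 2(1 − Φ(1/√13.54)) ≈ 0.7858

By the reflection principle for Brownian motion, P(M_t ≥ a) = 2 · P(B_t ≥ a) for a ≥ 0. Since B_t ~ N(0, t), P(B_t ≥ 1) = 1 − Φ(1/√t) = 1 − Φ(1/√13.54) = 1 − Φ(0.2718). So
  P(M_{13.54} ≥ 1) = 2(1 − Φ(0.2718)) ≈ 0.7858.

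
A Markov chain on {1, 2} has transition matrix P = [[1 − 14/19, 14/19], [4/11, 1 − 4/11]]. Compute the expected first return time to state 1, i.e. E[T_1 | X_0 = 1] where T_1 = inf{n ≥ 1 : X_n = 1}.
E[T_1 | X_0 = 1] = 1/π_1 = 115/38

For an irreducible recurrent Markov chain with stationary distribution π, E[T_i | X_0 = i] = 1/π_i (Kac's formula). Here π_1 = (4/11)/(14/19 + 4/11) = (4/11)/(230/209) = 38/115, so E[T_1 | X_0 = 1] = 1/π_1 = (14/19 + 4/11)/(4/11) = (230/209)/(4/11) = 115/38.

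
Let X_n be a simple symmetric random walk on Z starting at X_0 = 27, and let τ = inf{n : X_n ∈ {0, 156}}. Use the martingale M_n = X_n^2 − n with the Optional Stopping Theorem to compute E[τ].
E[τ] = 3483

M_n = X_n^2 − n is a martingale (since E[X_{n+1}^2 | F_n] = X_n^2 + 1). By OST (τ has finite mean in a bounded region), E[M_τ] = E[M_0] = X_0^2 − 0 = 27^2 = 729. Also E[M_τ] = E[X_τ^2] − E[τ]. The walk exits at 0 or 156, with P(hit 156 first) = 27/156, so E[X_τ^2] = 156^2 · 27/156 + 0 = 4212. Thus E[τ] = E[X_τ^2] − E[M_τ] = 4212 − 729 = 3483 = 27(156 − 27) = 3483.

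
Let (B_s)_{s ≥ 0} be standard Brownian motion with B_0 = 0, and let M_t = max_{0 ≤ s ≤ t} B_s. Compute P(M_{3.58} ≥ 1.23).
P(M_{3.58} ≥ 1.23) = 2·P(B_{3.58} ≥ 1.23) = 2(1 − Φ(1.23/√3.58)) ≈ 0.5156

By the reflection principle for Brownian motion, P(M_t ≥ a) = 2 · P(B_t ≥ a) for a ≥ 0. Since B_t ~ N(0, t), P(B_t ≥ 1.23) = 1 − Φ(1.23/√t) = 1 − Φ(1.23/√3.58) = 1 − Φ(0.6501). So
  P(M_{3.58} ≥ 1.23) = 2(1 − Φ(0.6501)) ≈ 0.5156.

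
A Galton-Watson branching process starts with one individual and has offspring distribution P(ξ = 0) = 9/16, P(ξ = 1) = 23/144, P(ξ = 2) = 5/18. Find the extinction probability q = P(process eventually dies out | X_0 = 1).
q = 1

Mean offspring μ = 0·9/16 + 1·23/144 + 2·5/18 = 103/144 ≤ 1. For μ ≤ 1 with offspring not concentrated at 1, the Galton-Watson process goes extinct almost surely, so q = 1.
(Algebraic check: The pgf is f(s) = 9/16 + 23/144·s + 5/18·s². The extinction probability q is the smallest fixed point of f in [0, 1]. Setting s = f(s):
  5/18·s² + (23/144 − 1)·s + 9/16 = 0
  5/18·s² − (9/16 + 5/18)·s + 9/16 = 0
which factors as (s − 1)·(5/18·s − 9/16) = 0, giving roots s = 1 and s = (9/16)/(5/18) = 81/40. Since 81/40 ≥ 1, the smallest root in [0, 1] is s = 1.)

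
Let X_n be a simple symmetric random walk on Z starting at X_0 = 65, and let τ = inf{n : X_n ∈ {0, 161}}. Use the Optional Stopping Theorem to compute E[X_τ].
E[X_τ] = 65

X_n is a martingale and τ is a bounded-mean stopping time (indeed τ is finite a.s. with bounded expectation since the walk is in a bounded region). By the OST, E[X_τ] = E[X_0] = 65. Equivalently: E[X_τ] = 161 · P(hit 161 first) + 0 · P(hit 0 first) = 161 · (65/161) = 65.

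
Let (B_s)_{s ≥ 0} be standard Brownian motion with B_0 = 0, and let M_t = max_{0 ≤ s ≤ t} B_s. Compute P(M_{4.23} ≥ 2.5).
P(M_{4.23} ≥ 2.5) = 2·P(B_{4.23} ≥ 2.5) = 2(1 − Φ(2.5/√4.23)) ≈ 0.2242

By the reflection principle for Brownian motion, P(M_t ≥ a) = 2 · P(B_t ≥ a) for a ≥ 0. Since B_t ~ N(0, t), P(B_t ≥ 2.5) = 1 − Φ(2.5/√t) = 1 − Φ(2.5/√4.23) = 1 − Φ(1.2155). So
  P(M_{4.23} ≥ 2.5) = 2(1 − Φ(1.2155)) ≈ 0.2242.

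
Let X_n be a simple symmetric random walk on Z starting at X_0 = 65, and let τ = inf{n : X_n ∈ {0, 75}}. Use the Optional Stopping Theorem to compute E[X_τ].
E[X_τ] = 65

X_n is a martingale and τ is a bounded-mean stopping time (indeed τ is finite a.s. with bounded expectation since the walk is in a bounded region). By the OST, E[X_τ] = E[X_0] = 65. Equivalently: E[X_τ] = 75 · P(hit 75 first) + 0 · P(hit 0 first) = 75 · (65/75) = 65.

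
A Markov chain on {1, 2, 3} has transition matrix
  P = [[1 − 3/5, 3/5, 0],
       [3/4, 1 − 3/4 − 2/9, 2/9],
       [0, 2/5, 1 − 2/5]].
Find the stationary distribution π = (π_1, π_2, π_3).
π = (45/101, 36/101, 20/101)

This is a birth-death chain on three states, which satisfies detailed balance: π_1 · P_{12} = π_2 · P_{21} and π_2 · P_{23} = π_3 · P_{32}.
From π_1 · 3/5 = π_2 · 3/4: π_2/π_1 = (3/5)/(3/4) = 4/5.
From π_2 · 2/9 = π_3 · 2/5: π_3/π_2 = (2/9)/(2/5) = 5/9.
Take π_1 proportional to 1; then unnormalized π = (1, 4/5, 4/9). Normalize by dividing by the sum 101/45:
  π = (45/101, 36/101, 20/101).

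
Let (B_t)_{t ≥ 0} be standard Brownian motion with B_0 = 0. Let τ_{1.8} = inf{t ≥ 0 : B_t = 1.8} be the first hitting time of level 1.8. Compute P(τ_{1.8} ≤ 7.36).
P(τ_{1.8} ≤ 7.36) = 2(1 − Φ(1.8/√7.36)) = 2(1 − Φ(0.6635)) ≈ 0.5070

By the reflection principle for standard BM, P(τ_b ≤ t) = 2 · P(B_t ≥ b). Since B_t ~ N(0, t), P(B_t ≥ 1.8) = 1 − Φ(1.8/√t) = 1 − Φ(1.8/√7.36) = 1 − Φ(0.6635) ≈ 0.25351. Doubling: P(τ_{1.8} ≤ 7.36) ≈ 2 · 0.25351 = 0.50702 ≈ 0.5070.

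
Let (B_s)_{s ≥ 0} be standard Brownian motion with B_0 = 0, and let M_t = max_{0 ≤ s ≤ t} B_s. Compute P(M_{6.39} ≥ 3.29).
P(M_{6.39} ≥ 3.29) = 2·P(B_{6.39} ≥ 3.29) = 2(1 − Φ(3.29/√6.39)) ≈ 0.1931

By the reflection principle for Brownian motion, P(M_t ≥ a) = 2 · P(B_t ≥ a) for a ≥ 0. Since B_t ~ N(0, t), P(B_t ≥ 3.29) = 1 − Φ(3.29/√t) = 1 − Φ(3.29/√6.39) = 1 − Φ(1.3015). So
  P(M_{6.39} ≥ 3.29) = 2(1 − Φ(1.3015)) ≈ 0.1931.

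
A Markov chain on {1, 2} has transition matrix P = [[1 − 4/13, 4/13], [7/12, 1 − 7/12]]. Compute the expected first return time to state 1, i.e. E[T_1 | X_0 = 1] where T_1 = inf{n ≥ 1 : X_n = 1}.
E[T_1 | X_0 = 1] = 1/π_1 = 139/91

For an irreducible recurrent Markov chain with stationary distribution π, E[T_i | X_0 = i] = 1/π_i (Kac's formula). Here π_1 = (7/12)/(4/13 + 7/12) = (7/12)/(139/156) = 91/139, so E[T_1 | X_0 = 1] = 1/π_1 = (4/13 + 7/12)/(7/12) = (139/156)/(7/12) = 139/91.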